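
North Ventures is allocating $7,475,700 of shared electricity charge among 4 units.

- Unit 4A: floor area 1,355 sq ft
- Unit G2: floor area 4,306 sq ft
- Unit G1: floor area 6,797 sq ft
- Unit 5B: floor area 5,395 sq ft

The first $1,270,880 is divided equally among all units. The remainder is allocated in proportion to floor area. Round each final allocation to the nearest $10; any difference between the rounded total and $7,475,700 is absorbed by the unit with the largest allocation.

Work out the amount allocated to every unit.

Unit 4A: $788,650 · Unit G2: $1,814,270 · Unit G1: $2,680,020 · Unit 5B: $2,192,760

$1,270,880 shared equally gives $317,720 per unit.
Remainder $6,204,820 by floor area (total 17,853): Unit 4A 470,931.00 → $470,930; Unit G2 1,496,552.68 → $1,496,550; Unit G1 2,362,301.10 → $2,362,300; Unit 5B 1,875,035.23 → $1,875,040.
Totals: Unit 4A $317,720 + $470,930 = $788,650; Unit G2 $317,720 + $1,496,550 = $1,814,270; Unit G1 $317,720 + $2,362,300 = $2,680,020; Unit 5B $317,720 + $1,875,040 = $2,192,760.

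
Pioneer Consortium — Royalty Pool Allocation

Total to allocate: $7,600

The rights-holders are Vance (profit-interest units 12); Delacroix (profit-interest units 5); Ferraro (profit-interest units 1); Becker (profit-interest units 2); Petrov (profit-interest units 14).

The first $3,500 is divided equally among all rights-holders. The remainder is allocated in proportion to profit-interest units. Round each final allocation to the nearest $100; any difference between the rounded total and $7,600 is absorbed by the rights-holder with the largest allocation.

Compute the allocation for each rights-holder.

Vance: $2,100 · Delacroix: $1,300 · Ferraro: $800 · Becker: $900 · Petrov: $2,500

Equal tier: $3,500 ÷ 5 = $700 apiece.
Remainder $4,100 by profit-interest units (total 34): Vance 1,447.06 → $1,400; Delacroix 602.94 → $600; Ferraro 120.59 → $100; Becker 241.18 → $200; Petrov 1,688.24 → $1,700.
Rounding difference +$100 on remainder applied to Petrov.
Totals: Vance $700 + $1,400 = $2,100; Delacroix $700 + $600 = $1,300; Ferraro $700 + $100 = $800; Becker $700 + $200 = $900; Petrov $700 + $1,800 = $2,500.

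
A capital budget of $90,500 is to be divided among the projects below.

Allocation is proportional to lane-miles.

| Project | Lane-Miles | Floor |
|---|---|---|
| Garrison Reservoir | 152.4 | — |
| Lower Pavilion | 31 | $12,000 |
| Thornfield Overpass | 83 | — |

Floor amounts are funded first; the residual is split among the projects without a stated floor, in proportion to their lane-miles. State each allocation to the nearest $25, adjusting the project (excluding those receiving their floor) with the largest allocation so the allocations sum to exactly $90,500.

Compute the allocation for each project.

Garrison Reservoir: $50,825 · Lower Pavilion: $12,000 · Thornfield Overpass: $27,675

Minimums first: Lower Pavilion $12,000. Balance $78,500.
Balance split over remaining lane-miles 235.4: Garrison Reservoir 50,821.58 → $50,825; Thornfield Overpass 27,678.42 → $27,675.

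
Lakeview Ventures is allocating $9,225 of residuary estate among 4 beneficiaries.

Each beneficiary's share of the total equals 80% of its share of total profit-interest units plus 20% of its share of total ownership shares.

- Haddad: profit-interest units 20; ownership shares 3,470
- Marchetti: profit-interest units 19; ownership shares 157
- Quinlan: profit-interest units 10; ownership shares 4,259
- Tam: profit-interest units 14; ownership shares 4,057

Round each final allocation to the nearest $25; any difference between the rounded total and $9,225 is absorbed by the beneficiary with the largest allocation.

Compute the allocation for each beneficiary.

Haddad: $2,875 · Marchetti: $2,250 · Quinlan: $1,825 · Tam: $2,275

Profit-interest units total 63; ownership shares total 11,943.
Composite weights (80% profit-interest units + 20% ownership shares): Haddad 0.3121; Marchetti 0.2439; Quinlan 0.1983; Tam 0.2457.
Proportional shares: Haddad 2,878.92; Marchetti 2,249.97; Quinlan 1,829.38; Tam 2,266.74.
Rounded to nearest $25: Haddad $2,875; Marchetti $2,250; Quinlan $1,825; Tam $2,275. Sum = $9,225.
Rounded total matches; no reconciliation needed.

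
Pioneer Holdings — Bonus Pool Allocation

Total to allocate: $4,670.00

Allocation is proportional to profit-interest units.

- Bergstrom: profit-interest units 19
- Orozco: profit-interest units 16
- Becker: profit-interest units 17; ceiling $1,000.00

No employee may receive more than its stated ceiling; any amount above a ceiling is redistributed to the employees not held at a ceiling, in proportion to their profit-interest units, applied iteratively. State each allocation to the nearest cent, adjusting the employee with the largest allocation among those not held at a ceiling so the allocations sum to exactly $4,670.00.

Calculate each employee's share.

Total profit-interest units = 52.
Pro-rata shares before constraints: Bergstrom 1,706.3462; Orozco 1,436.9231; Becker 1,526.7308.
Capped: Becker ($1,000.00); residual $3,670.00 reallocated over remaining profit-interest units 35.
Remaining shares: Bergstrom 1,992.2857 → $1,992.29; Orozco 1,677.7143 → $1,677.71.

Bergstrom: $1,992.29 · Orozco: $1,677.71 · Becker: $1,000.00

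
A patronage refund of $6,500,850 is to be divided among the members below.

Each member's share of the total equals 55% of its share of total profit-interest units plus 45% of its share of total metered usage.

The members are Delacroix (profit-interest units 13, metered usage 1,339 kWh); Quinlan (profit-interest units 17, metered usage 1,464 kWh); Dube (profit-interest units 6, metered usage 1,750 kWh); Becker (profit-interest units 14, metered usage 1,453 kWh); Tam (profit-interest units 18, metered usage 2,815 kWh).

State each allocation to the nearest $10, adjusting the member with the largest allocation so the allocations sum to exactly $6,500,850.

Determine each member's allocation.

Delacroix: $1,127,610; Quinlan: $1,379,390; Dube: $895,850; Becker: $1,218,000; Tam: $1,880,000

Totals — profit-interest units 68, metered usage 8,821.
Composite weights (55% profit-interest units + 45% metered usage): Delacroix 0.1735; Quinlan 0.2122; Dube 0.1378; Becker 0.1874; Tam 0.2892.
Proportional shares: Delacroix 1,127,609.10; Quinlan 1,379,385.52; Dube 895,849.66; Becker 1,217,996.29; Tam 1,880,009.43.
Rounded to nearest $10: Delacroix $1,127,610; Quinlan $1,379,390; Dube $895,850; Becker $1,218,000; Tam $1,880,010. Sum = $6,500,860.
Difference $6,500,850 − $6,500,860 = −$10 applied to largest allocation (Tam): Tam becomes $1,880,000.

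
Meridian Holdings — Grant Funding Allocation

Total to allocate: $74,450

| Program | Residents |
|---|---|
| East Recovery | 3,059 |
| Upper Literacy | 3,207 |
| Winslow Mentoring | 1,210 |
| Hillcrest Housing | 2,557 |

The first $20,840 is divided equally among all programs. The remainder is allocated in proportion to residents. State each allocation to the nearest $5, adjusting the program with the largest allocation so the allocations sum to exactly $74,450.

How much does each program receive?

East Recovery: $21,555 · Upper Literacy: $22,345 · Winslow Mentoring: $11,675 · Hillcrest Housing: $18,875

Equal tier: $20,840 ÷ 4 = $5,210 apiece.
Remainder $53,610 by residents (total 10,033): East Recovery 16,345.36 → $16,345; Upper Literacy 17,136.18 → $17,135; Winslow Mentoring 6,465.47 → $6,465; Hillcrest Housing 13,662.99 → $13,665.
Totals: East Recovery $5,210 + $16,345 = $21,555; Upper Literacy $5,210 + $17,135 = $22,345; Winslow Mentoring $5,210 + $6,465 = $11,675; Hillcrest Housing $5,210 + $13,665 = $18,875.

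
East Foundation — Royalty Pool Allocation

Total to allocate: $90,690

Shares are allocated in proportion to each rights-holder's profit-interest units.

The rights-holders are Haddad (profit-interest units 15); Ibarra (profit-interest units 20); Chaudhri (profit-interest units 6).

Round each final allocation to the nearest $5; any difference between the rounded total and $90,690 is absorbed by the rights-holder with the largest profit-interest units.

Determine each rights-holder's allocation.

Haddad: $33,180 | Ibarra: $44,240 | Chaudhri: $13,270

Total profit-interest units = 15 + 20 + 6 = 41.
Pro-rata amounts: Haddad 33,179.27; Ibarra 44,239.02; Chaudhri 13,271.71.
After rounding ($5): Haddad $33,180; Ibarra $44,240; Chaudhri $13,270. Sum = $90,690.
No rounding difference to absorb.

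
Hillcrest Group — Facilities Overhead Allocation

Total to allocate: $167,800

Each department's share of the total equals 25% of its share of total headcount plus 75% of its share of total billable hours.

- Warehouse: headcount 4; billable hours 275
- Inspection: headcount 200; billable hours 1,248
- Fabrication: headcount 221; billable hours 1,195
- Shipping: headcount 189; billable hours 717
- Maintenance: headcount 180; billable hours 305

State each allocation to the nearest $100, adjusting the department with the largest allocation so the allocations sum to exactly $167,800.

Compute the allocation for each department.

Headcount total 794; billable hours total 3,740.
Blended shares (25% headcount + 75% billable hours): Warehouse 0.0564; Inspection 0.3132; Fabrication 0.3092; Shipping 0.2033; Maintenance 0.1178.
Raw shares: Warehouse 9,465.01; Inspection 52,561.62; Fabrication 51,887.69; Shipping 34,112.44; Maintenance 19,773.24.
At nearest $100: Warehouse $9,500; Inspection $52,600; Fabrication $51,900; Shipping $34,100; Maintenance $19,800. Sum = $167,900.
Difference $167,800 − $167,900 = −$100 applied to largest allocation (Inspection): Inspection becomes $52,500.

Warehouse: $9,500; Inspection: $52,500; Fabrication: $51,900; Shipping: $34,100; Maintenance: $19,800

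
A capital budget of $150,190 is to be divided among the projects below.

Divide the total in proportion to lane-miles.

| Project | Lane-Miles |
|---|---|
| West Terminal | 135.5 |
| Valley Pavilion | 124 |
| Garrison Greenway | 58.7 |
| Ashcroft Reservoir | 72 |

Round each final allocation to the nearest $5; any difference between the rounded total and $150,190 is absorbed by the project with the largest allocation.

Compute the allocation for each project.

West Terminal: $52,150 | Valley Pavilion: $47,730 | Garrison Greenway: $22,595 | Ashcroft Reservoir: $27,715

Lane-miles total: 390.2.
Unrounded shares: West Terminal 135.5/390.2 × $150,190 = 52,154.65; Valley Pavilion 124/390.2 × $150,190 = 47,728.24; Garrison Greenway 58.7/390.2 × $150,190 = 22,593.93; Ashcroft Reservoir 72/390.2 × $150,190 = 27,713.17.
Rounded to nearest $5: West Terminal $52,155; Valley Pavilion $47,730; Garrison Greenway $22,595; Ashcroft Reservoir $27,715. Sum = $150,195.
Difference $150,190 − $150,195 = −$5 applied to largest allocation (West Terminal): West Terminal becomes $52,150.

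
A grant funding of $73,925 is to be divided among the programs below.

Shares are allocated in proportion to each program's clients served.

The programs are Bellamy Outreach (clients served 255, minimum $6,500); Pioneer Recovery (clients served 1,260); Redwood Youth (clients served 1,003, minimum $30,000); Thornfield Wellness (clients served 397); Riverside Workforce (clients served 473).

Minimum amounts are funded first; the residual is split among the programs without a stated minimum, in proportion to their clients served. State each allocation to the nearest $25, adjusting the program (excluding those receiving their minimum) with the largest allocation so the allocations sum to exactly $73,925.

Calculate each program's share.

Fund the minimums — Bellamy Outreach $6,500; Redwood Youth $30,000. Remaining pool $37,425.
Remaining pool split over remaining clients served 2,130: Pioneer Recovery 22,138.73 → $22,150; Thornfield Wellness 6,975.46 → $6,975; Riverside Workforce 8,310.81 → $8,300.

Bellamy Outreach: $6,500; Pioneer Recovery: $22,150; Redwood Youth: $30,000; Thornfield Wellness: $6,975; Riverside Workforce: $8,300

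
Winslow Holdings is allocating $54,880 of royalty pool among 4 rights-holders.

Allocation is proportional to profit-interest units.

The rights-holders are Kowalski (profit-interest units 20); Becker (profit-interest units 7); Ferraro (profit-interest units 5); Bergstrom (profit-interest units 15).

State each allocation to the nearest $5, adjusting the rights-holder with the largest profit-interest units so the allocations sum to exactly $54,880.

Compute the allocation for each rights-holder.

Kowalski: $23,350 | Becker: $8,175 | Ferraro: $5,840 | Bergstrom: $17,515

Sum of profit-interest units: 47.
Pro-rata amounts: Kowalski 20/47 × $54,880 = 23,353.19; Becker 7/47 × $54,880 = 8,173.62; Ferraro 5/47 × $54,880 = 5,838.30; Bergstrom 15/47 × $54,880 = 17,514.89.
After rounding ($5): Kowalski $23,355; Becker $8,175; Ferraro $5,840; Bergstrom $17,515. Sum = $54,885.
Difference $54,880 − $54,885 = −$5 applied to largest profit-interest units (Kowalski): Kowalski becomes $23,350.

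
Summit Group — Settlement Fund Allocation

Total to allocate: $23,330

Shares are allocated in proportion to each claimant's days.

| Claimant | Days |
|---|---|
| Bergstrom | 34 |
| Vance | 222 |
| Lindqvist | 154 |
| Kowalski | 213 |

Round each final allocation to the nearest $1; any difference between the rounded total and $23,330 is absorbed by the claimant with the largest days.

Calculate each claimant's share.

Sum of days: 623.
Proportional shares: Bergstrom 34/623 × $23,330 = 1,273.23; Vance 222/623 × $23,330 = 8,313.42; Lindqvist 154/623 × $23,330 = 5,766.97; Kowalski 213/623 × $23,330 = 7,976.39.
Rounded to nearest $1: Bergstrom $1,273; Vance $8,313; Lindqvist $5,767; Kowalski $7,976. Sum = $23,329.
Difference $23,330 − $23,329 = +$1 applied to largest days (Vance): Vance becomes $8,314.

Bergstrom: $1,273; Vance: $8,314; Lindqvist: $5,767; Kowalski: $7,976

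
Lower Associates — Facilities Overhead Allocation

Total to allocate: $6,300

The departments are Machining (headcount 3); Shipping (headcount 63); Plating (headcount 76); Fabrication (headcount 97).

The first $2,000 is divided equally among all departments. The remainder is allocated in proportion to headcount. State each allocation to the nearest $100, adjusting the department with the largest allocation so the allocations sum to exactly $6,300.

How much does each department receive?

Equal tier: $2,000 ÷ 4 = $500 apiece.
Remainder $4,300 by headcount (total 239): Machining 53.97 → $100; Shipping 1,133.47 → $1,100; Plating 1,367.36 → $1,400; Fabrication 1,745.19 → $1,700.
Totals: Machining $500 + $100 = $600; Shipping $500 + $1,100 = $1,600; Plating $500 + $1,400 = $1,900; Fabrication $500 + $1,700 = $2,200.

Machining: $600 · Shipping: $1,600 · Plating: $1,900 · Fabrication: $2,200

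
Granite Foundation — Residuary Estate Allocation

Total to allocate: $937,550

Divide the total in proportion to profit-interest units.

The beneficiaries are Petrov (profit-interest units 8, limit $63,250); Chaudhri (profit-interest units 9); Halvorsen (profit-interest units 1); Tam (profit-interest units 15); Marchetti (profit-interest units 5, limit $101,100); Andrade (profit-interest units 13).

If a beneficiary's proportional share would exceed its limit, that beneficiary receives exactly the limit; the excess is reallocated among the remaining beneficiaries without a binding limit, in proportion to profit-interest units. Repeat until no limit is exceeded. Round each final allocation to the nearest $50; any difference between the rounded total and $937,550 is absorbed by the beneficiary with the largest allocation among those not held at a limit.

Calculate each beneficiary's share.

Petrov: $63,250 | Chaudhri: $183,150 | Halvorsen: $20,350 | Tam: $305,200 | Marchetti: $101,100 | Andrade: $264,500

Sum of profit-interest units: 51.
Unconstrained shares: Petrov 147,066.67; Chaudhri 165,450.00; Halvorsen 18,383.33; Tam 275,750.00; Marchetti 91,916.67; Andrade 238,983.33.
Capped: Petrov ($63,250); residual $874,300 reallocated over remaining profit-interest units 43.
Capped: Marchetti ($101,100); residual $773,200 reallocated over remaining profit-interest units 38.
Shares after redistribution: Chaudhri 183,126.32 → $183,150; Halvorsen 20,347.37 → $20,350; Tam 305,210.53 → $305,200; Andrade 264,515.79 → $264,500.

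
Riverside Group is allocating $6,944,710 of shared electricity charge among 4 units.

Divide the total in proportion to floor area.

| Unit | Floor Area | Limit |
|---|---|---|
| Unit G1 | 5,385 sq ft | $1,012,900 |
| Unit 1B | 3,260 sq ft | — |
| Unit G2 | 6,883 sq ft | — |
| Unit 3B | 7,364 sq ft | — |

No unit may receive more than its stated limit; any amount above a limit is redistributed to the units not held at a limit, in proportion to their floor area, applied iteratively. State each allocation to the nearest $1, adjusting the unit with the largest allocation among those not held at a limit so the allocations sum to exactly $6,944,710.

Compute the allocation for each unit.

Unit G1: $1,012,900; Unit 1B: $1,104,570; Unit G2: $2,332,133; Unit 3B: $2,495,107

Floor area total: 22,892.
Proportional shares (ignoring caps): Unit G1 1,633,638.97; Unit 1B 988,981.07; Unit G2 2,088,084.87; Unit 3B 2,234,005.09.
Cap binds for Unit G1 ($1,012,900); residual $5,931,810 reallocated over remaining floor area 17,507.
Redistributed shares: Unit 1B 1,104,569.64 → $1,104,570; Unit G2 2,332,132.76 → $2,332,133; Unit 3B 2,495,107.60 → $2,495,108.
Rounding difference −$1 applied to Unit 3B → $2,495,107.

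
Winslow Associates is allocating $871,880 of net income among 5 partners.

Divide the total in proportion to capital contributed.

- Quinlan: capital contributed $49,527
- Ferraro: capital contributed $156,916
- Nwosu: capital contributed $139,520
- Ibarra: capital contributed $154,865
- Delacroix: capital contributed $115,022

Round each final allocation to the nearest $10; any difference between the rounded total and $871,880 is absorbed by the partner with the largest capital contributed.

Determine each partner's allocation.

Quinlan: $70,120 · Ferraro: $222,150 · Nwosu: $197,520 · Ibarra: $219,250 · Delacroix: $162,840

Capital contributed total: 49,527 + 156,916 + 139,520 + 154,865 + 115,022 = 615,850.
Raw shares: Quinlan 70,117.08; Ferraro 222,151.37; Nwosu 197,523.26; Ibarra 219,247.70; Delacroix 162,840.60.
Rounded to nearest $10: Quinlan $70,120; Ferraro $222,150; Nwosu $197,520; Ibarra $219,250; Delacroix $162,840. Sum = $871,880.
No rounding difference to absorb.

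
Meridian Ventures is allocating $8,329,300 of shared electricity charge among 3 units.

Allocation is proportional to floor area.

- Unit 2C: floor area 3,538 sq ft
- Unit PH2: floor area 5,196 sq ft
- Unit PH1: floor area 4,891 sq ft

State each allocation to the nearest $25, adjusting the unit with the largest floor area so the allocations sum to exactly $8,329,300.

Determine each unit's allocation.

Sum of floor area: 13,625.
Raw shares: Unit 2C 3,538/13,625 × $8,329,300 = 2,162,867.04; Unit PH2 5,196/13,625 × $8,329,300 = 3,176,443.51; Unit PH1 4,891/13,625 × $8,329,300 = 2,989,989.45.
After rounding ($25): Unit 2C $2,162,875; Unit PH2 $3,176,450; Unit PH1 $2,990,000. Sum = $8,329,325.
Difference $8,329,300 − $8,329,325 = −$25 applied to largest floor area (Unit PH2): Unit PH2 becomes $3,176,425.

Unit 2C: $2,162,875; Unit PH2: $3,176,425; Unit PH1: $2,990,000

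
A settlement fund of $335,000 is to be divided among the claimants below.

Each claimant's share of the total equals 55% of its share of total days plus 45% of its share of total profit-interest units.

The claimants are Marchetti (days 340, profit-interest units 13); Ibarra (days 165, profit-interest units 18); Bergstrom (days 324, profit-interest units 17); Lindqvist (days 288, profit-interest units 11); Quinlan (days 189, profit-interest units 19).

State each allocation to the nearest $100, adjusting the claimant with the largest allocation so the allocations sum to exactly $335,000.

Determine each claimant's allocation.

Marchetti: $73,100 · Ibarra: $58,100 · Bergstrom: $78,500 · Lindqvist: $61,900 · Quinlan: $63,400

Totals — days 1,306, profit-interest units 78.
Combined weights (55% days + 45% profit-interest units): Marchetti 0.2182; Ibarra 0.1733; Bergstrom 0.2345; Lindqvist 0.1847; Quinlan 0.1892.
Proportional shares: Marchetti 73,092.08; Ibarra 58,066.60; Bergstrom 78,565.57; Lindqvist 61,890.55; Quinlan 63,385.20.
At nearest $100: Marchetti $73,100; Ibarra $58,100; Bergstrom $78,600; Lindqvist $61,900; Quinlan $63,400. Sum = $335,100.
Difference $335,000 − $335,100 = −$100 applied to largest allocation (Bergstrom): Bergstrom becomes $78,500.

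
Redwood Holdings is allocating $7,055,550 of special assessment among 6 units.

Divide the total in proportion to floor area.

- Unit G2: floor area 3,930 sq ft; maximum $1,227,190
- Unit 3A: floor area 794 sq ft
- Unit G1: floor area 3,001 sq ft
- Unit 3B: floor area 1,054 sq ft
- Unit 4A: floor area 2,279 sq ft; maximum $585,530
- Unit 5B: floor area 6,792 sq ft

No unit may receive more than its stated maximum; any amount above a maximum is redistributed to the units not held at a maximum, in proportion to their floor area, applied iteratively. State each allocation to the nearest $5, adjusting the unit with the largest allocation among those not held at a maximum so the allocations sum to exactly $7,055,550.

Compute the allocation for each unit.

Sum of floor area: 17,850.
Pro-rata shares before constraints: Unit G2 1,553,406.81; Unit 3A 313,843.51; Unit G1 1,186,201.99; Unit 3B 416,613.43; Unit 4A 900,817.84; Unit 5B 2,684,666.42.
Held at cap: Unit G2 ($1,227,190), Unit 4A ($585,530); balance $5,242,830 reallocated over remaining floor area 11,641.
Remaining shares: Unit 3A 357,598.75 → $357,600; Unit G1 1,351,579.15 → $1,351,580; Unit 3B 474,696.57 → $474,695; Unit 5B 3,058,955.53 → $3,058,955.

Unit G2: $1,227,190 | Unit 3A: $357,600 | Unit G1: $1,351,580 | Unit 3B: $474,695 | Unit 4A: $585,530 | Unit 5B: $3,058,955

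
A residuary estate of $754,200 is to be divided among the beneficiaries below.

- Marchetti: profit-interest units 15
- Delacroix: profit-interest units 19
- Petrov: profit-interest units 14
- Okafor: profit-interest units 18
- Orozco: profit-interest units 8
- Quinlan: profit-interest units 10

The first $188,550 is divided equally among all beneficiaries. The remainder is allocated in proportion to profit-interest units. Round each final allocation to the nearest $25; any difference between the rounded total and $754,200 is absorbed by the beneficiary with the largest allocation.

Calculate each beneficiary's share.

Equal tier: $188,550 ÷ 6 = $31,425 apiece.
Remainder $565,650 by profit-interest units (total 84): Marchetti 101,008.93 → $101,000; Delacroix 127,944.64 → $127,950; Petrov 94,275.00 → $94,275; Okafor 121,210.71 → $121,200; Orozco 53,871.43 → $53,875; Quinlan 67,339.29 → $67,350.
Totals: Marchetti $31,425 + $101,000 = $132,425; Delacroix $31,425 + $127,950 = $159,375; Petrov $31,425 + $94,275 = $125,700; Okafor $31,425 + $121,200 = $152,625; Orozco $31,425 + $53,875 = $85,300; Quinlan $31,425 + $67,350 = $98,775.

Marchetti: $132,425 | Delacroix: $159,375 | Petrov: $125,700 | Okafor: $152,625 | Orozco: $85,300 | Quinlan: $98,775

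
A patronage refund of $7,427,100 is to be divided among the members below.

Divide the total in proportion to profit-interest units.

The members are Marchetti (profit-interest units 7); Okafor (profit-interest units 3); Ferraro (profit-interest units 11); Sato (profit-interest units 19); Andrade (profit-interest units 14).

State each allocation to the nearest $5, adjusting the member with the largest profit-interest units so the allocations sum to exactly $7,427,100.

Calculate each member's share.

Marchetti: $962,770 | Okafor: $412,615 | Ferraro: $1,512,930 | Sato: $2,613,240 | Andrade: $1,925,545

Profit-interest units total: 7 + 3 + 11 + 19 + 14 = 54.
Pro-rata amounts: Marchetti 962,772.22; Okafor 412,616.67; Ferraro 1,512,927.78; Sato 2,613,238.89; Andrade 1,925,544.44.
At nearest $5: Marchetti $962,770; Okafor $412,615; Ferraro $1,512,930; Sato $2,613,240; Andrade $1,925,545. Sum = $7,427,100.
No rounding difference to absorb.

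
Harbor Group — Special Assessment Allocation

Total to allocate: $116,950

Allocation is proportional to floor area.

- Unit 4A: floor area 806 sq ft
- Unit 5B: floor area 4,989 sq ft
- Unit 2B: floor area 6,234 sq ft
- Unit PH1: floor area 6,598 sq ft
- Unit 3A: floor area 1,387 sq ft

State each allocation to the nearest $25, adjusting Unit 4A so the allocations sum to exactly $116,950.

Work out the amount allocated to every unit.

Floor area total: 20,014.
Proportional shares: Unit 4A 806/20,014 × $116,950 = 4,709.79; Unit 5B 4,989/20,014 × $116,950 = 29,152.77; Unit 2B 6,234/20,014 × $116,950 = 36,427.82; Unit PH1 6,598/20,014 × $116,950 = 38,554.82; Unit 3A 1,387/20,014 × $116,950 = 8,104.81.
Rounded to nearest $25: Unit 4A $4,700; Unit 5B $29,150; Unit 2B $36,425; Unit PH1 $38,550; Unit 3A $8,100. Sum = $116,925.
Difference $116,950 − $116,925 = +$25 applied to Unit 4A: Unit 4A becomes $4,725.

Unit 4A: $4,725 | Unit 5B: $29,150 | Unit 2B: $36,425 | Unit PH1: $38,550 | Unit 3A: $8,100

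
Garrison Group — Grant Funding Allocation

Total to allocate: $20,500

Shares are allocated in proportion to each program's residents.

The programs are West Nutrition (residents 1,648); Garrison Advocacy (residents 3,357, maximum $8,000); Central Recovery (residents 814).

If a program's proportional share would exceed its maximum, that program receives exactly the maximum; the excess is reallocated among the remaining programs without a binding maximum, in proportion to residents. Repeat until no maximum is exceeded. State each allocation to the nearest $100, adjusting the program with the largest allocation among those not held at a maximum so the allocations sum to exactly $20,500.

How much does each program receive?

West Nutrition: $8,400; Garrison Advocacy: $8,000; Central Recovery: $4,100

Sum of residents: 5,819.
Unconstrained shares: West Nutrition 5,805.81; Garrison Advocacy 11,826.52; Central Recovery 2,867.67.
Capped: Garrison Advocacy ($8,000); residual $12,500 reallocated over remaining residents 2,462.
Remaining shares: West Nutrition 8,367.18 → $8,400; Central Recovery 4,132.82 → $4,100.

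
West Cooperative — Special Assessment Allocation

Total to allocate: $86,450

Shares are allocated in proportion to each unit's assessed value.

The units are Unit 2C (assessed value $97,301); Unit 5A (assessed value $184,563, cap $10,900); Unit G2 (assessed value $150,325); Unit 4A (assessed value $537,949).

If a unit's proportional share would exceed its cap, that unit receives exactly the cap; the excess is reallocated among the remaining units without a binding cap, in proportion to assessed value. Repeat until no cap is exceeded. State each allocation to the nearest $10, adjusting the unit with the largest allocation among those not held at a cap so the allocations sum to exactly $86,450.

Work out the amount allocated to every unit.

Unit 2C: $9,360 | Unit 5A: $10,900 | Unit G2: $14,460 | Unit 4A: $51,730

Combined assessed value = 970,138.
Pro-rata shares before constraints: Unit 2C 8,670.59; Unit 5A 16,446.60; Unit G2 13,395.62; Unit 4A 47,937.19.
Held at cap: Unit 5A ($10,900); remaining pool $75,550 reallocated over remaining assessed value 785,575.
Redistributed shares: Unit 2C 9,357.59 → $9,360; Unit G2 14,456.99 → $14,460; Unit 4A 51,735.41 → $51,740.
Rounding difference −$10 applied to Unit 4A → $51,730.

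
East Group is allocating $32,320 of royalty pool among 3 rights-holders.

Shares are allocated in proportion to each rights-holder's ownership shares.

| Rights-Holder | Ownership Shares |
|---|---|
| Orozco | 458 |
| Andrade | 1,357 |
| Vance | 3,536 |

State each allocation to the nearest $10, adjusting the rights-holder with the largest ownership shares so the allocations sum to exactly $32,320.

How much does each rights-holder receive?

Orozco: $2,770; Andrade: $8,200; Vance: $21,350

Ownership shares total: 5,351.
Proportional shares: Orozco 458/5,351 × $32,320 = 2,766.32; Andrade 1,357/5,351 × $32,320 = 8,196.27; Vance 3,536/5,351 × $32,320 = 21,357.41.
At nearest $10: Orozco $2,770; Andrade $8,200; Vance $21,360. Sum = $32,330.
Difference $32,320 − $32,330 = −$10 applied to largest ownership shares (Vance): Vance becomes $21,350.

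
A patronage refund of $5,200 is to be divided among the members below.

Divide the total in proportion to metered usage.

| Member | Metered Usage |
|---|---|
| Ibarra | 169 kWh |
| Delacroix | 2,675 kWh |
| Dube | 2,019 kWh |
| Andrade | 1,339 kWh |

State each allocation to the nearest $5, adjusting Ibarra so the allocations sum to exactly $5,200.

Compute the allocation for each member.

Ibarra: $135; Delacroix: $2,245; Dube: $1,695; Andrade: $1,125

Total metered usage = 6,202.
Pro-rata amounts: Ibarra 169/6,202 × $5,200 = 141.70; Delacroix 2,675/6,202 × $5,200 = 2,242.82; Dube 2,019/6,202 × $5,200 = 1,692.81; Andrade 1,339/6,202 × $5,200 = 1,122.67.
At nearest $5: Ibarra $140; Delacroix $2,245; Dube $1,695; Andrade $1,125. Sum = $5,205.
Difference $5,200 − $5,205 = −$5 applied to Ibarra: Ibarra becomes $135.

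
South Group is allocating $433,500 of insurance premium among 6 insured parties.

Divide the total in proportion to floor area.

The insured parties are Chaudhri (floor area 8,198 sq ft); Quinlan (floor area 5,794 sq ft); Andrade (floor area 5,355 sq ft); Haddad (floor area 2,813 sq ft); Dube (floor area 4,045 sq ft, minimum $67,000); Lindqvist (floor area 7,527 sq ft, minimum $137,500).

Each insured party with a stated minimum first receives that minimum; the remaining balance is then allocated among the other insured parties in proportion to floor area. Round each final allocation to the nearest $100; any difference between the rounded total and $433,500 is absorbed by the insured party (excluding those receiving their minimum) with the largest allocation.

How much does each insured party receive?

Chaudhri: $84,700 | Quinlan: $59,900 | Andrade: $55,300 | Haddad: $29,100 | Dube: $67,000 | Lindqvist: $137,500

Guaranteed amounts: Dube $67,000; Lindqvist $137,500. Balance $229,000.
Balance split over remaining floor area 22,160: Chaudhri 84,717.60 → $84,700; Quinlan 59,874.82 → $59,900; Andrade 55,338.22 → $55,300; Haddad 29,069.36 → $29,100.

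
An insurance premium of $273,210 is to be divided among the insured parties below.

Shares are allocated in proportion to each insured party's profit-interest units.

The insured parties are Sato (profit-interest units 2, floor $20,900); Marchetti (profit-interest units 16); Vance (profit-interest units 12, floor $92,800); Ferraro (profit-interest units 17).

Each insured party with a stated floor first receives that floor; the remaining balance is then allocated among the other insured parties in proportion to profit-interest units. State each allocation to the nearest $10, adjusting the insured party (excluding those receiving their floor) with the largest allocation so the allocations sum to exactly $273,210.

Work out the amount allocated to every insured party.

Sato: $20,900 | Marchetti: $77,340 | Vance: $92,800 | Ferraro: $82,170

Minimums first: Sato $20,900; Vance $92,800. Residual $159,510.
Residual split over remaining profit-interest units 33: Marchetti 77,338.18 → $77,340; Ferraro 82,171.82 → $82,170.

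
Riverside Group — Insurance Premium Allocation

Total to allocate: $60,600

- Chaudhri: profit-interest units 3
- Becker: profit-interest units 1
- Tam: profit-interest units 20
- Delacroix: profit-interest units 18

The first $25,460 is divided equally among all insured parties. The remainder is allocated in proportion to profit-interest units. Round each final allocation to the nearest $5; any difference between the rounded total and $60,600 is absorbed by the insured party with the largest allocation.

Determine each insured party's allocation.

Equal tier: $25,460 ÷ 4 = $6,365 apiece.
Remainder $35,140 by profit-interest units (total 42): Chaudhri 2,510.00 → $2,510; Becker 836.67 → $835; Tam 16,733.33 → $16,735; Delacroix 15,060.00 → $15,060.
Totals: Chaudhri $6,365 + $2,510 = $8,875; Becker $6,365 + $835 = $7,200; Tam $6,365 + $16,735 = $23,100; Delacroix $6,365 + $15,060 = $21,425.

Chaudhri: $8,875 · Becker: $7,200 · Tam: $23,100 · Delacroix: $21,425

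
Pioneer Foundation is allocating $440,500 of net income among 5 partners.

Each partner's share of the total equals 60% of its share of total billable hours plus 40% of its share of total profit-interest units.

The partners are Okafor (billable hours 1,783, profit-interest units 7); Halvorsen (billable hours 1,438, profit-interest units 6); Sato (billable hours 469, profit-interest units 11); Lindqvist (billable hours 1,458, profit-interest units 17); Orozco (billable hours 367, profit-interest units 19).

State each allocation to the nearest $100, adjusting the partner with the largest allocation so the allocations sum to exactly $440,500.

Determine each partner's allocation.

Billable hours total 5,515; profit-interest units total 60.
Composite weights (60% billable hours + 40% profit-interest units): Okafor 0.2406; Halvorsen 0.1964; Sato 0.1244; Lindqvist 0.2720; Orozco 0.1666.
Raw shares: Okafor 106,004.88; Halvorsen 86,534.49; Sato 54,779.62; Lindqvist 119,796.30; Orozco 73,384.72.
At nearest $100: Okafor $106,000; Halvorsen $86,500; Sato $54,800; Lindqvist $119,800; Orozco $73,400. Sum = $440,500.
Rounded total matches; no reconciliation needed.

Okafor: $106,000; Halvorsen: $86,500; Sato: $54,800; Lindqvist: $119,800; Orozco: $73,400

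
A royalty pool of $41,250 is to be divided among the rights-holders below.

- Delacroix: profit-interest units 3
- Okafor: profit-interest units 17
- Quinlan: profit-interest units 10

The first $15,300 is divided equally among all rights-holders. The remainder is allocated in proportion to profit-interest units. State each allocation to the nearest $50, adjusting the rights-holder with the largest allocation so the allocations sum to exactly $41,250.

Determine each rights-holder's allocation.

Delacroix: $7,700 · Okafor: $19,800 · Quinlan: $13,750

$15,300 shared equally gives $5,100 per rights-holder.
Remainder $25,950 by profit-interest units (total 30): Delacroix 2,595.00 → $2,600; Okafor 14,705.00 → $14,700; Quinlan 8,650.00 → $8,650.
Totals: Delacroix $5,100 + $2,600 = $7,700; Okafor $5,100 + $14,700 = $19,800; Quinlan $5,100 + $8,650 = $13,750.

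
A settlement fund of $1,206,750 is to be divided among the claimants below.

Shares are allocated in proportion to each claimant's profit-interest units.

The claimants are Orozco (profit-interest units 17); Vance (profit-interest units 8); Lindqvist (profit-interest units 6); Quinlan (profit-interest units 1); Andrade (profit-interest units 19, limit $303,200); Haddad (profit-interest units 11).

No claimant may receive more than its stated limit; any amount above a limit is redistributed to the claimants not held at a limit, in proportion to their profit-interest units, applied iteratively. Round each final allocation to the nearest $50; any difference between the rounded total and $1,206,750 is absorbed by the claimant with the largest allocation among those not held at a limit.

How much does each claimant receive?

Orozco: $357,200 · Vance: $168,100 · Lindqvist: $126,100 · Quinlan: $21,000 · Andrade: $303,200 · Haddad: $231,150

Sum of profit-interest units: 62.
Pro-rata shares before constraints: Orozco 330,883.06; Vance 155,709.68; Lindqvist 116,782.26; Quinlan 19,463.71; Andrade 369,810.48; Haddad 214,100.81.
Held at cap: Andrade ($303,200); remaining pool $903,550 reallocated over remaining profit-interest units 43.
Remaining shares: Orozco 357,217.44 → $357,200; Vance 168,102.33 → $168,100; Lindqvist 126,076.74 → $126,100; Quinlan 21,012.79 → $21,000; Haddad 231,140.70 → $231,150.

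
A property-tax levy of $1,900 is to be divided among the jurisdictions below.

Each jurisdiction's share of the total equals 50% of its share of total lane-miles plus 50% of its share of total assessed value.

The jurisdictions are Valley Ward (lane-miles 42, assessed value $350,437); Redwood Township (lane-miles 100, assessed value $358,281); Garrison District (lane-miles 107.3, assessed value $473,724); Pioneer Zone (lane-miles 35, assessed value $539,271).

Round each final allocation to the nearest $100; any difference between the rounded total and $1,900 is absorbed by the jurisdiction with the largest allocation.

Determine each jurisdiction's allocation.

Lane-miles total 284.3; assessed value total 1,721,713.
Blended shares (50% lane-miles + 50% assessed value): Valley Ward 0.1756; Redwood Township 0.2799; Garrison District 0.3263; Pioneer Zone 0.2182.
Pro-rata amounts: Valley Ward 333.71; Redwood Township 531.84; Garrison District 619.94; Pioneer Zone 414.51.
At nearest $100: Valley Ward $300; Redwood Township $500; Garrison District $600; Pioneer Zone $400. Sum = $1,800.
Difference $1,900 − $1,800 = +$100 applied to largest allocation (Garrison District): Garrison District becomes $700.

Valley Ward: $300 | Redwood Township: $500 | Garrison District: $700 | Pioneer Zone: $400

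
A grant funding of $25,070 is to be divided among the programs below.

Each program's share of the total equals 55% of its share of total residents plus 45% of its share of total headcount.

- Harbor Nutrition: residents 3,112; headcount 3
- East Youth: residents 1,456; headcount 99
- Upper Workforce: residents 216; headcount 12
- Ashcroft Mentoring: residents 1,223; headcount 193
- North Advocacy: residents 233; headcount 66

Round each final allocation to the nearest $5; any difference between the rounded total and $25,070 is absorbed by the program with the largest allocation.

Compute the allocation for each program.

Totals — residents 6,240, headcount 373.
Composite weights (55% residents + 45% headcount): Harbor Nutrition 0.2779; East Youth 0.2478; Upper Workforce 0.0335; Ashcroft Mentoring 0.3406; North Advocacy 0.1002.
Unrounded shares: Harbor Nutrition 6,967.31; East Youth 6,211.60; Upper Workforce 840.24; Ashcroft Mentoring 8,539.80; North Advocacy 2,511.05.
After rounding ($5): Harbor Nutrition $6,965; East Youth $6,210; Upper Workforce $840; Ashcroft Mentoring $8,540; North Advocacy $2,510. Sum = $25,065.
Difference $25,070 − $25,065 = +$5 applied to largest allocation (Ashcroft Mentoring): Ashcroft Mentoring becomes $8,545.

Harbor Nutrition: $6,965 | East Youth: $6,210 | Upper Workforce: $840 | Ashcroft Mentoring: $8,545 | North Advocacy: $2,510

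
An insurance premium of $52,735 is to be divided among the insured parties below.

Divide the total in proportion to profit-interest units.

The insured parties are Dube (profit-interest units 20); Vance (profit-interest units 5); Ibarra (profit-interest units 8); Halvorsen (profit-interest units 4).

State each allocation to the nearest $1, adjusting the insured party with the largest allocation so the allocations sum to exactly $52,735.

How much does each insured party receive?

Profit-interest units total: 37.
Proportional shares: Dube 20/37 × $52,735 = 28,505.41; Vance 5/37 × $52,735 = 7,126.35; Ibarra 8/37 × $52,735 = 11,402.16; Halvorsen 4/37 × $52,735 = 5,701.08.
At nearest $1: Dube $28,505; Vance $7,126; Ibarra $11,402; Halvorsen $5,701. Sum = $52,734.
Difference $52,735 − $52,734 = +$1 applied to largest allocation (Dube): Dube becomes $28,506.

Dube: $28,506; Vance: $7,126; Ibarra: $11,402; Halvorsen: $5,701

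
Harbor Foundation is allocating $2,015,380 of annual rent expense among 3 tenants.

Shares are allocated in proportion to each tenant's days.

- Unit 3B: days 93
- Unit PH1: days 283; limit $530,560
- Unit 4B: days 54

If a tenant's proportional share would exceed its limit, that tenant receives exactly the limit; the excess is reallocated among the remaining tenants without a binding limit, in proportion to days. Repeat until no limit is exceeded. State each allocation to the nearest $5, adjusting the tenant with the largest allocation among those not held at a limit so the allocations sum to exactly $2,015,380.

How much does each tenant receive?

Total days = 430.
Unconstrained shares: Unit 3B 435,884.51; Unit PH1 1,326,401.26; Unit 4B 253,094.23.
Cap binds for Unit PH1 ($530,560); balance $1,484,820 reallocated over remaining days 147.
Shares after redistribution: Unit 3B 939,375.92 → $939,375; Unit 4B 545,444.08 → $545,445.

Unit 3B: $939,375; Unit PH1: $530,560; Unit 4B: $545,445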